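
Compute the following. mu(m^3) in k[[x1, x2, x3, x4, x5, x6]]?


C(n+d-1,d)=C(8,3)=56


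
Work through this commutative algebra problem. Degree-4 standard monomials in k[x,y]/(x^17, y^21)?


k[x,y], I = (x^17, y^21), d = 4
Need i < 17 and d-i < 21.
Range: 0 <= i <= 4.
H(4) = 5


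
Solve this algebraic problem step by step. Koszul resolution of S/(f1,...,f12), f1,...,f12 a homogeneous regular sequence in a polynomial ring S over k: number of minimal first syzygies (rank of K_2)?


Regular sequence => Koszul complex is the minimal free resolution.
Syz_1 minimally generated by Koszul relations f_i*e_j - f_j*e_i (i<j): mu(Syz_1) = beta_2 = C(m,2) = m(m-1)/2
m=12
12*11/2 = 66


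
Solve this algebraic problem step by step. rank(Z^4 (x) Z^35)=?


rank(M(x)N) = rank(M)*rank(N)
4*35 = 140


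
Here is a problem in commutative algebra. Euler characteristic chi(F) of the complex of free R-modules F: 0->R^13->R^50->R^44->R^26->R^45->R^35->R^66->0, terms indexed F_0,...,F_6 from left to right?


chi = sum (-1)^i * rank:
(-1)^0*13=13
(-1)^1*50=-50
(-1)^2*44=44
(-1)^3*26=-26
(-1)^4*45=45
(-1)^5*35=-35
(-1)^6*66=66
chi=57


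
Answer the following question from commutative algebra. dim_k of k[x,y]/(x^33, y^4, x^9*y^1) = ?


k[x,y]/I, I = (x^33, y^4, x^9*y^1)
Rect: 33x4=132. Corner: (33-9)x(4-1)=72.
dim = 132-72 = 60


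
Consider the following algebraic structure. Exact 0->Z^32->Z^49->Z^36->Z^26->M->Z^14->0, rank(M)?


Alt sum=0:
(-1)^0*32 + (-1)^1*49 + (-1)^2*36 + (-1)^3*26 + (-1)^4*? + (-1)^5*14=0
rank(M)=21


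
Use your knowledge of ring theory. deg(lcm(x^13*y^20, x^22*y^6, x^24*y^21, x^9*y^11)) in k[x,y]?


lcm = componentwise max:
x: max(13,22,24,9)=24
y: max(20,6,21,11)=21
Total=24+21=45


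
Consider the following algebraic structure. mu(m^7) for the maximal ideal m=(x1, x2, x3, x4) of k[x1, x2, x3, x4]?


Graded Nakayama: mu(m^d) = dim_k (m^d/m^(d+1)) = #degree-7 monomials in 4 vars
C(n+d-1,d)=C(10,7)=120


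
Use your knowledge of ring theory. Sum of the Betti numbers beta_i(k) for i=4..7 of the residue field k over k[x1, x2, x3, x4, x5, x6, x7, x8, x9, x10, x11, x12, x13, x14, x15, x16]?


Koszul resolution: beta_i(k)=C(n,i), n=16
C(16,4)=1820, C(16,5)=4368, C(16,6)=8008, C(16,7)=11440
Sum=25636


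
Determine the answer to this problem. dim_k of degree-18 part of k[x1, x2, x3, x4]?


C(d+n-1,n-1)=C(21,3)=1330


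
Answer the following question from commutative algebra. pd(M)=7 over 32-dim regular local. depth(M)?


pd+depth=depth(R)=32
depth=32-7=25


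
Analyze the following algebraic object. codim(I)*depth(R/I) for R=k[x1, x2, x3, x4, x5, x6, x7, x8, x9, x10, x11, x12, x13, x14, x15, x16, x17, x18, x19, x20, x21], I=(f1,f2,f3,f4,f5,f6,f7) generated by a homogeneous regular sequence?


codim=7, depth=dim(R/I)=21-7=14
Product=7*14=98


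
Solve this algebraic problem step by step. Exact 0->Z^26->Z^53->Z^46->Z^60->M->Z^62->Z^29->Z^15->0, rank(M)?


Alt sum=0:
(-1)^0*26 + (-1)^1*53 + (-1)^2*46 + (-1)^3*60 + (-1)^4*? + (-1)^5*62 + (-1)^6*29 + (-1)^7*15=0
rank(M)=89


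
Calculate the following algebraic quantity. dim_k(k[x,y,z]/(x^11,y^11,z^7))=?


Basis: x^iy^jz^k, i<11,j<11,k<7
11*11*7=847


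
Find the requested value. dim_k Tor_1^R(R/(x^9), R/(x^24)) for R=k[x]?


Tor_1(R/I,R/J)=(I cap J)/IJ=(x^24)/(x^33)
dim=33-24=min(9,24)=9


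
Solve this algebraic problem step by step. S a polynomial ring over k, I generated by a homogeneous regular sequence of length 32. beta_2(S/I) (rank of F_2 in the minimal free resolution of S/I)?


Regular sequence => Koszul complex is the minimal free resolution.
Syz_1 minimally generated by Koszul relations f_i*e_j - f_j*e_i (i<j): mu(Syz_1) = beta_2 = C(m,2) = m(m-1)/2
m=32
32*31/2 = 496


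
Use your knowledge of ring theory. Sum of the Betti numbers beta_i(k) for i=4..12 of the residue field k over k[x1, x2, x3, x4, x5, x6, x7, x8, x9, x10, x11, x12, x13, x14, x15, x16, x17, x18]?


Koszul resolution: beta_i(k)=C(n,i), n=18
C(18,4)=3060, C(18,5)=8568, C(18,6)=18564, C(18,7)=31824, C(18,8)=43758, C(18,9)=48620, C(18,10)=43758, C(18,11)=31824, C(18,12)=18564
Sum=248540


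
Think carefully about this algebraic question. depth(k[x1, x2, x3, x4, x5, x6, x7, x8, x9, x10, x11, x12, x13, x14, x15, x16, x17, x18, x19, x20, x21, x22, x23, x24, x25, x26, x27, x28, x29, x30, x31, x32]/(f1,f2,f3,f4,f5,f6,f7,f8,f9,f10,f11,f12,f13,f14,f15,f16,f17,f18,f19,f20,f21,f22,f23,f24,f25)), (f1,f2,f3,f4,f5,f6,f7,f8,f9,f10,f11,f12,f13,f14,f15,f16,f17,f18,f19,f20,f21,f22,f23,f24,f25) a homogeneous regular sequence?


depth(R)=32
depth(R/I)=32-25=7


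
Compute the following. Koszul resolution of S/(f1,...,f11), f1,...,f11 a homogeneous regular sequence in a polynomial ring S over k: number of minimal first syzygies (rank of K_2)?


Regular sequence => Koszul complex is the minimal free resolution.
Syz_1 minimally generated by Koszul relations f_i*e_j - f_j*e_i (i<j): mu(Syz_1) = beta_2 = C(m,2) = m(m-1)/2
m=11
11*10/2 = 55


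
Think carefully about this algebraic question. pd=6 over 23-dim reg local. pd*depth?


pd+depth=23
depth=23-6=17
pd*depth=6*17=102


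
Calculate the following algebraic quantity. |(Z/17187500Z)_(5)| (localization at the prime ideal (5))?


5-primary part: 17187500=5^8*44
Size=5^8=390625


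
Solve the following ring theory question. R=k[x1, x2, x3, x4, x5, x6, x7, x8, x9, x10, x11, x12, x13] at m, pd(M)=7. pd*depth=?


pd+depth=13
depth=13-7=6
pd*depth=7*6=42


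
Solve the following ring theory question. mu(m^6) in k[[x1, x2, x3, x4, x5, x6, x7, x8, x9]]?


C(n+d-1,d)=C(14,6)=3003


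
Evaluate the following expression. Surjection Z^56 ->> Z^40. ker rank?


rank(ker) = 56-40 = 16


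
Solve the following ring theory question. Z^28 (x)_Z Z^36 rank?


rank(M(x)N) = rank(M)*rank(N)
28*36 = 1008


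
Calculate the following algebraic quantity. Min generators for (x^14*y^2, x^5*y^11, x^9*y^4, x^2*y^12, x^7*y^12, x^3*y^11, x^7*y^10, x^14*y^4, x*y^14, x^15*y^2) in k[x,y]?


Remove redundant (divisible by others).
x^7*y^12 redundant.
x^5*y^11 redundant.
x^14*y^4 redundant.
x^15*y^2 redundant.
Min: x^14*y^2, x^9*y^4, x^7*y^10, x^3*y^11, x^2*y^12, x*y^14
Count=6


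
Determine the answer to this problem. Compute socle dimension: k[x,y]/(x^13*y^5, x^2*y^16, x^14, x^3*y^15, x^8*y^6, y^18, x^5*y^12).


Socle = ann(m) = span of standard monomials u with x*u, y*u in I (staircase corners).
Minimal generators: x^14, x^13*y^5, x^8*y^6, x^5*y^12, x^3*y^15, x^2*y^16, y^18
Corners: xy^17, x^2y^15, x^4y^14, x^7y^11, x^12y^5, x^13y^4
Socle dim=6


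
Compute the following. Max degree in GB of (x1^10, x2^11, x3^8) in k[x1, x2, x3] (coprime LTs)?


Pure powers, coprime LTs => already GB.
Degrees: 10, 11, 8
Max=11


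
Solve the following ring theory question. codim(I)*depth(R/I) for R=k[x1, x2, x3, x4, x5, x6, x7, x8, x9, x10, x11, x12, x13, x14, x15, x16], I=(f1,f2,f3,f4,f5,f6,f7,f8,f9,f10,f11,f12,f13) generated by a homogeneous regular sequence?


codim=13, depth=dim(R/I)=16-13=3
Product=13*3=39


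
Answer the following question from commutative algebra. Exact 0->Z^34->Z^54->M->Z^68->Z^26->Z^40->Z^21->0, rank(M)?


Alt sum=0:
(-1)^0*34 + (-1)^1*54 + (-1)^2*? + (-1)^3*68 + (-1)^4*26 + (-1)^5*40 + (-1)^6*21=0
rank(M)=81


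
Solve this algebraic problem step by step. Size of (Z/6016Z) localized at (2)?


2-primary part: 6016=2^7*47
Size=2^7=128


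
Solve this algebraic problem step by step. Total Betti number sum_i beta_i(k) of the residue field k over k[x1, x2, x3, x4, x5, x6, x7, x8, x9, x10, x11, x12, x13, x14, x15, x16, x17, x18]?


Koszul resolution: beta_i(k)=C(n,i), n=18
sum_i C(18,i) = 2^18 = 262144


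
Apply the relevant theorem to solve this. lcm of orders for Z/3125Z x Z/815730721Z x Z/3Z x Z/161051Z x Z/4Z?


Exponent = lcm of the cyclic orders; pairwise coprime => product.
5^5*13^8*3^1*11^5*2^2=3125*815730721*3*161051*4=4926534313041412500


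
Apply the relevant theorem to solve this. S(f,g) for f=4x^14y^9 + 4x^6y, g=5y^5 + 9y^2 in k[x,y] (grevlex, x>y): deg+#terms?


LT(f)=4x^14y^9, LT(g)=5y^5
lcm(LM)=x^14y^9
S(f,g) (scaled by 20 to clear denominators) = 5*f - 4x^14y^4*g = -36x^14y^6 + 20x^6y
2 terms, deg 20.
20+2=22


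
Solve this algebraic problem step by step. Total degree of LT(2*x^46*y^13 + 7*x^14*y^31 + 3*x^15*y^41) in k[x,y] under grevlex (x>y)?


LT: 2*x^46*y^13
deg_x=46, deg_y=13
Total=46+13=59


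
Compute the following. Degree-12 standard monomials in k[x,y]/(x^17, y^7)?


k[x,y], I = (x^17, y^7), d = 12
Need i < 17 and d-i < 7.
Range: 6 <= i <= 12.
H(12) = 7


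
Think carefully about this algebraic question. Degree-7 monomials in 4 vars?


C(d+n-1,n-1)=C(10,3)=120


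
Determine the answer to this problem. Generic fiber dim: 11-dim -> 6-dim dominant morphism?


dim(fiber)=dim(X)-dim(Y)=11-6=5


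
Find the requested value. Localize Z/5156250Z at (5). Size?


5-primary part: 5156250=5^7*66
Size=5^7=78125


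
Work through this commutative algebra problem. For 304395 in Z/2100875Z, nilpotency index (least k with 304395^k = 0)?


304395^k mod 2100875:
k=1: 304395
k=2: 1425900
k=3: 257250
k=4: 1800750
k=5: 0
First zero at k = 5


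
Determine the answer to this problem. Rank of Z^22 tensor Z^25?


rank(M(x)N) = rank(M)*rank(N)
22*25 = 550


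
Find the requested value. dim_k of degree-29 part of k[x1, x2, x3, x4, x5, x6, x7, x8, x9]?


C(d+n-1,n-1)=C(37,8)=38608020


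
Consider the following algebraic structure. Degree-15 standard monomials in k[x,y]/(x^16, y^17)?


k[x,y], I = (x^16, y^17), d = 15
Need i < 16 and d-i < 17.
Range: 0 <= i <= 15.
H(15) = 16


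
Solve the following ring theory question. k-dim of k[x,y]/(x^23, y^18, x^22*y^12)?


k[x,y]/I, I = (x^23, y^18, x^22*y^12)
Rect: 23x18=414. Corner: (23-22)x(18-12)=6.
dim = 414-6 = 408


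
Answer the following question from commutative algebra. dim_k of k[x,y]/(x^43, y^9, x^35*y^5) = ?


k[x,y]/I, I = (x^43, y^9, x^35*y^5)
Rect: 43x9=387. Corner: (43-35)x(9-5)=32.
dim = 387-32 = 355


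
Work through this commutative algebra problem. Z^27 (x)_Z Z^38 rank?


rank(M(x)N) = rank(M)*rank(N)
27*38 = 1026


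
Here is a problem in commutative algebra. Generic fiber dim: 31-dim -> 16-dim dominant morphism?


dim(fiber)=dim(X)-dim(Y)=31-16=15


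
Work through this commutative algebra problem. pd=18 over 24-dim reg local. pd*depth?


pd+depth=24
depth=24-18=6
pd*depth=18*6=108


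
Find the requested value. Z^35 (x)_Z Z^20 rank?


rank(M(x)N) = rank(M)*rank(N)
35*20 = 700


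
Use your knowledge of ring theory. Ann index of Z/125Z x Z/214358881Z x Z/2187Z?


Exponent = lcm of the cyclic orders; pairwise coprime => product.
5^3*11^8*3^7=125*214358881*2187=58600359093375


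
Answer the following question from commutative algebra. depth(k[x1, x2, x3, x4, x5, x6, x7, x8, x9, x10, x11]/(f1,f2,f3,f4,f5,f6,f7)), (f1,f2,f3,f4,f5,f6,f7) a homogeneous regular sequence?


depth(R)=11
depth(R/I)=11-7=4


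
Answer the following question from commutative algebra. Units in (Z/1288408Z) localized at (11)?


Local ring = Z/161051Z.
phi(161051) = 11^4*(11-1) = 146410


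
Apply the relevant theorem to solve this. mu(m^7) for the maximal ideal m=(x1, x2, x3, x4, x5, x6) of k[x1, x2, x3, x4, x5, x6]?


Graded Nakayama: mu(m^d) = dim_k (m^d/m^(d+1)) = #degree-7 monomials in 6 vars
C(n+d-1,d)=C(12,7)=792


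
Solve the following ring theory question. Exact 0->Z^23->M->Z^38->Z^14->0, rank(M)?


Alt sum=0:
(-1)^0*23 + (-1)^1*? + (-1)^2*38 + (-1)^3*14=0
rank(M)=47


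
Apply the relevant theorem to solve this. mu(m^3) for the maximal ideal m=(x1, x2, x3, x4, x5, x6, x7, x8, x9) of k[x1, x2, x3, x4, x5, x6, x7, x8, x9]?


Graded Nakayama: mu(m^d) = dim_k (m^d/m^(d+1)) = #degree-3 monomials in 9 vars
C(n+d-1,d)=C(11,3)=165


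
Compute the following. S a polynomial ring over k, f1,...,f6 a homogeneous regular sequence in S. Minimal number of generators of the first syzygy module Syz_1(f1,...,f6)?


Regular sequence => Koszul complex is the minimal free resolution.
Syz_1 minimally generated by Koszul relations f_i*e_j - f_j*e_i (i<j): mu(Syz_1) = beta_2 = C(m,2) = m(m-1)/2
m=6
6*5/2 = 15


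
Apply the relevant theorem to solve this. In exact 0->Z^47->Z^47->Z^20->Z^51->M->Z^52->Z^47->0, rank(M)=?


Alt sum=0:
(-1)^0*47 + (-1)^1*47 + (-1)^2*20 + (-1)^3*51 + (-1)^4*? + (-1)^5*52 + (-1)^6*47=0
rank(M)=36


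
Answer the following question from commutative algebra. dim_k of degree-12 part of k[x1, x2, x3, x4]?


C(d+n-1,n-1)=C(15,3)=455


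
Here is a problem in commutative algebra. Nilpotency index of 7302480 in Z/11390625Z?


7302480^k mod 11390625:
k=1: 7302480
k=2: 837900
k=3: 398250
k=4: 3847500
k=5: 5315625
k=6: 0
First zero at k = 6


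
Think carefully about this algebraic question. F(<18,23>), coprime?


gcd(18,23)=1 => F=ab-a-b=18*23-18-23=414-41=373


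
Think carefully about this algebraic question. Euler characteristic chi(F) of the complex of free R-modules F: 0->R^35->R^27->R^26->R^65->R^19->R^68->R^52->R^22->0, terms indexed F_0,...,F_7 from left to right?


chi = sum (-1)^i * rank:
(-1)^0*35=35
(-1)^1*27=-27
(-1)^2*26=26
(-1)^3*65=-65
(-1)^4*19=19
(-1)^5*68=-68
(-1)^6*52=52
(-1)^7*22=-22
chi=-50


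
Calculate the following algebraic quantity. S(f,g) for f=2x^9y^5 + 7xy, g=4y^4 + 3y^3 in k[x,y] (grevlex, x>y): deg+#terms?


LT(f)=2x^9y^5, LT(g)=4y^4
lcm(LM)=x^9y^5
S(f,g) (scaled by 8 to clear denominators) = 4*f - 2x^9y*g = -6x^9y^4 + 28xy
2 terms, deg 13.
13+2=15


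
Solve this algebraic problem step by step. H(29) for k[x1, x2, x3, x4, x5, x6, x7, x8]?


C(d+n-1,n-1)=C(36,7)=8347680


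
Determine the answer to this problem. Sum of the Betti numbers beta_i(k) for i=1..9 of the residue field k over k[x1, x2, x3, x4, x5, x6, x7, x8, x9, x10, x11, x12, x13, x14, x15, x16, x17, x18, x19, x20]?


Koszul resolution: beta_i(k)=C(n,i), n=20
C(20,1)=20, C(20,2)=190, C(20,3)=1140, C(20,4)=4845, C(20,5)=15504, C(20,6)=38760, C(20,7)=77520, C(20,8)=125970, C(20,9)=167960
Sum=431909


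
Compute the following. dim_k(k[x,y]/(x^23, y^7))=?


Basis: x^i*y^j, i<23, j<7
23*7=161


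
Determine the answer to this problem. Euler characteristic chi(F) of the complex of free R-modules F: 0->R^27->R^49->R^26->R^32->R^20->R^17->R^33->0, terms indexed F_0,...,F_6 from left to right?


chi = sum (-1)^i * rank:
(-1)^0*27=27
(-1)^1*49=-49
(-1)^2*26=26
(-1)^3*32=-32
(-1)^4*20=20
(-1)^5*17=-17
(-1)^6*33=33
chi=8


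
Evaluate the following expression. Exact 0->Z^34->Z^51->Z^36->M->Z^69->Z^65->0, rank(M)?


Alt sum=0:
(-1)^0*34 + (-1)^1*51 + (-1)^2*36 + (-1)^3*? + (-1)^4*69 + (-1)^5*65=0
rank(M)=23


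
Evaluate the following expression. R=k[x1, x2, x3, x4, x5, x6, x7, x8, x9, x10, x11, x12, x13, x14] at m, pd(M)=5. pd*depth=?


pd+depth=14
depth=14-5=9
pd*depth=5*9=45


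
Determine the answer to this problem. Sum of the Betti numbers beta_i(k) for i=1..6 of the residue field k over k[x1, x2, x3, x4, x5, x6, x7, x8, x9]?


Koszul resolution: beta_i(k)=C(n,i), n=9
C(9,1)=9, C(9,2)=36, C(9,3)=84, C(9,4)=126, C(9,5)=126, C(9,6)=84
Sum=465


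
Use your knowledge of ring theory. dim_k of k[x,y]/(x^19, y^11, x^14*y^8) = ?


k[x,y]/I, I = (x^19, y^11, x^14*y^8)
Rect: 19x11=209. Corner: (19-14)x(11-8)=15.
dim = 209-15 = 194


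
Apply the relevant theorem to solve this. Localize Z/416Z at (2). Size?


2-primary part: 416=2^5*13
Size=2^5=32


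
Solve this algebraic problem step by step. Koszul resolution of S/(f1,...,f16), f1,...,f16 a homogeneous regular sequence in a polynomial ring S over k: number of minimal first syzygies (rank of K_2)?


Regular sequence => Koszul complex is the minimal free resolution.
Syz_1 minimally generated by Koszul relations f_i*e_j - f_j*e_i (i<j): mu(Syz_1) = beta_2 = C(m,2) = m(m-1)/2
m=16
16*15/2 = 120


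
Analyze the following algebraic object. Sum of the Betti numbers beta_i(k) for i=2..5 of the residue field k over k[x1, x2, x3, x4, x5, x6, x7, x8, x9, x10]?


Koszul resolution: beta_i(k)=C(n,i), n=10
C(10,2)=45, C(10,3)=120, C(10,4)=210, C(10,5)=252
Sum=627


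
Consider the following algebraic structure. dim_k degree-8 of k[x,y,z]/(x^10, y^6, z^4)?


Need i<10, j<6, k<4 with i+j+k=8.
For each i, j ranges over max(0,8-i-3)..min(5,8-i):
  i=0: j in [5,5] -> 1
  i=1: j in [4,5] -> 2
  i=2: j in [3,5] -> 3
  i=3: j in [2,5] -> 4
  i=4: j in [1,4] -> 4
  i=5: j in [0,3] -> 4
  i=6: j in [0,2] -> 3
  i=7: j in [0,1] -> 2
  i=8: j in [0,0] -> 1
H(8) = 1+2+3+4+4+4+3+2+1 = 24


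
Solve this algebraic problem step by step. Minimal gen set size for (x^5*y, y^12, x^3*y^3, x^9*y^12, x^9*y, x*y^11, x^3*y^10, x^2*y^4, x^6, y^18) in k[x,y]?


Remove redundant (divisible by others).
x^9*y redundant.
x^9*y^12 redundant.
y^18 redundant.
x^3*y^10 redundant.
Min: x^6, x^5*y, x^3*y^3, x^2*y^4, x*y^11, y^12
Count=6


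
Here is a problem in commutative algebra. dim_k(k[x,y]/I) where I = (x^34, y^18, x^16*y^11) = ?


k[x,y]/I, I = (x^34, y^18, x^16*y^11)
Rect: 34x18=612. Corner: (34-16)x(18-11)=126.
dim = 612-126 = 486


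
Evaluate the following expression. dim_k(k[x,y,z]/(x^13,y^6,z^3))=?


Basis: x^iy^jz^k, i<13,j<6,k<3
13*6*3=234


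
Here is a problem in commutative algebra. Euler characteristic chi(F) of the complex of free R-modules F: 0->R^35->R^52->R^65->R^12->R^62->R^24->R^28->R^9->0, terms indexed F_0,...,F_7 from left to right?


chi = sum (-1)^i * rank:
(-1)^0*35=35
(-1)^1*52=-52
(-1)^2*65=65
(-1)^3*12=-12
(-1)^4*62=62
(-1)^5*24=-24
(-1)^6*28=28
(-1)^7*9=-9
chi=93


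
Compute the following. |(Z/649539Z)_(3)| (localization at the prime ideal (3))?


3-primary part: 649539=3^10*11
Size=3^10=59049


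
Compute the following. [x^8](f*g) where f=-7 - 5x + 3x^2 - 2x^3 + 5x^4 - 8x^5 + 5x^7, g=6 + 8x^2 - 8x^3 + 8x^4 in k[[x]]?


[x^8] = sum a_i*b_j, i+j=8
  5*8=40
  -8*-8=64
Sum=104


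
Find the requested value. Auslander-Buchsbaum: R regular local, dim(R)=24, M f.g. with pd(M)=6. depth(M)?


pd+depth=depth(R)=24
depth=24-6=18


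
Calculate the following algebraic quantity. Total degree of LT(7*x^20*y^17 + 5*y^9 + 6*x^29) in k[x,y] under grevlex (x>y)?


LT: 7*x^20*y^17
deg_x=20, deg_y=17
Total=20+17=37


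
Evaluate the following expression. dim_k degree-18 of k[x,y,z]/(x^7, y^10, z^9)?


Need i<7, j<10, k<9 with i+j+k=18.
For each i, j ranges over max(0,18-i-8)..min(9,18-i):
  i=0: j in [10,9] -> 0
  i=1: j in [9,9] -> 1
  i=2: j in [8,9] -> 2
  i=3: j in [7,9] -> 3
  i=4: j in [6,9] -> 4
  i=5: j in [5,9] -> 5
  i=6: j in [4,9] -> 6
H(18) = 0+1+2+3+4+5+6 = 21


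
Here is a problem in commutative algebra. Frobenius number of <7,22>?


gcd(7,22)=1 => F=ab-a-b=7*22-7-22=154-29=125


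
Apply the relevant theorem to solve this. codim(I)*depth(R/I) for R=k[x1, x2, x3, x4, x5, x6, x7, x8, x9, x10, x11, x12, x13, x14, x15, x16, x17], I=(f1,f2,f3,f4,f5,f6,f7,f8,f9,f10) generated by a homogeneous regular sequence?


codim=10, depth=dim(R/I)=17-10=7
Product=10*7=70


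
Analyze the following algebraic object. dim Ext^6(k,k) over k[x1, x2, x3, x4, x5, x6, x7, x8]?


C(n,i)=C(8,6)=28


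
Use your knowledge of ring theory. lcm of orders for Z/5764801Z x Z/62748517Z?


Exponent = lcm of the cyclic orders; pairwise coprime => product.
7^8*13^7=5764801*62748517=361732713550117


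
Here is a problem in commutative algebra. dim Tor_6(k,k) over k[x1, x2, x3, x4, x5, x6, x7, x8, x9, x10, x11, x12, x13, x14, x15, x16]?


Koszul: C(n,i)=C(16,6)=8008


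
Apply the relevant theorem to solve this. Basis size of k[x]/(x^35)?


Basis: 1,x,...,x^34
dim=35


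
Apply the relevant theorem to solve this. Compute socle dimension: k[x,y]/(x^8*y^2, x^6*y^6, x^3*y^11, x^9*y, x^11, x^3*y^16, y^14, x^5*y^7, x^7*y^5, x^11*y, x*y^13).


Socle = ann(m) = span of standard monomials u with x*u, y*u in I (staircase corners).
Redundant generators: x^3*y^16, x^11*y
Minimal generators: x^11, x^9*y, x^8*y^2, x^7*y^5, x^6*y^6, x^5*y^7, x^3*y^11, x*y^13, y^14
Corners: y^13, x^2y^12, x^4y^10, x^5y^6, x^6y^5, x^7y^4, x^8y, x^10
Socle dim=8


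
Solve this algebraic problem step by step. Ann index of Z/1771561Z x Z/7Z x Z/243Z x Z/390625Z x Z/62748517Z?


Exponent = lcm of the cyclic orders; pairwise coprime => product.
11^6*7^1*3^5*5^8*13^7=1771561*7*243*390625*62748517=73862486803940600390625


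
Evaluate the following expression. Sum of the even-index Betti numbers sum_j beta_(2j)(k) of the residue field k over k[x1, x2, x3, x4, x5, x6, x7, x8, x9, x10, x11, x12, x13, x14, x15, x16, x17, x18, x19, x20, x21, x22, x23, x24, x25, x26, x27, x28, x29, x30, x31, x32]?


Koszul resolution: beta_i(k)=C(n,i), n=32
sum_even C(32,i) = 2^(n-1) = 2^31 = 2147483648


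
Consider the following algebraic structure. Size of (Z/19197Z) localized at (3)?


3-primary part: 19197=3^5*79
Size=3^5=243


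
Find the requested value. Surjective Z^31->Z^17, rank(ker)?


rank(ker) = 31-17 = 14


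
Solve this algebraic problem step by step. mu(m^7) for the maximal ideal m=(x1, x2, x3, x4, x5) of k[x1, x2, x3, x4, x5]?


Graded Nakayama: mu(m^d) = dim_k (m^d/m^(d+1)) = #degree-7 monomials in 5 vars
C(n+d-1,d)=C(11,7)=330


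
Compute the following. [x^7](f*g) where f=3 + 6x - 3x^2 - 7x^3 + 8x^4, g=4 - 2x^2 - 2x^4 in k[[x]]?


[x^7] = sum a_i*b_j, i+j=7
  -7*-2=14
Sum=14


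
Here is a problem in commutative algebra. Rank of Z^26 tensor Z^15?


rank(M(x)N) = rank(M)*rank(N)
26*15 = 390


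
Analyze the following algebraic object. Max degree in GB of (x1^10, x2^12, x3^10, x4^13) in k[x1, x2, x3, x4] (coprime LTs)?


Pure powers, coprime LTs => already GB.
Degrees: 10, 12, 10, 13
Max=13


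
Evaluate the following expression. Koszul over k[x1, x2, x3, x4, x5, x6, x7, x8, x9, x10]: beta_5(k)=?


C(n,i)=C(10,5)=252


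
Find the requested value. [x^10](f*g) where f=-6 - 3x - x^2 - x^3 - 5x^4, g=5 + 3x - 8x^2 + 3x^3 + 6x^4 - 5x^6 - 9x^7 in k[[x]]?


[x^10] = sum a_i*b_j, i+j=10
  -1*-9=9
  -5*-5=25
Sum=34


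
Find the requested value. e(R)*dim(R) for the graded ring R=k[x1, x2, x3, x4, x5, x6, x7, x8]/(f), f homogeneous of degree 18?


e(R)=deg(f)=18, dim(R)=8-1=7
e*dim=18*7=126


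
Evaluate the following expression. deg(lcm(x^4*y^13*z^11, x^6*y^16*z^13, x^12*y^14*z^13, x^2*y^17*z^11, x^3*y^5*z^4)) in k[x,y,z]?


lcm = componentwise max:
x: max(4,6,12,2,3)=12
y: max(13,16,14,17,5)=17
z: max(11,13,13,11,4)=13
Total=12+17+13=42


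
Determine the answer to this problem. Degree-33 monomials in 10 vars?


C(d+n-1,n-1)=C(42,9)=445891810


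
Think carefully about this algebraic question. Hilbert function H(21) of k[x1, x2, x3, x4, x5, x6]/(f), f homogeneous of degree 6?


C(26,5)-C(20,5)=65780-15504=50276


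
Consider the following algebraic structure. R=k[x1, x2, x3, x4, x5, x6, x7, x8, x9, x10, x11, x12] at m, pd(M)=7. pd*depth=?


pd+depth=12
depth=12-7=5
pd*depth=7*5=35


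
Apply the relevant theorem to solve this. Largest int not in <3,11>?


gcd(3,11)=1 => F=ab-a-b=3*11-3-11=33-14=19


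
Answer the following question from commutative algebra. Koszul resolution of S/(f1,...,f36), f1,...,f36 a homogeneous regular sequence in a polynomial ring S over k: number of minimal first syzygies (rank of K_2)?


Regular sequence => Koszul complex is the minimal free resolution.
Syz_1 minimally generated by Koszul relations f_i*e_j - f_j*e_i (i<j): mu(Syz_1) = beta_2 = C(m,2) = m(m-1)/2
m=36
36*35/2 = 630


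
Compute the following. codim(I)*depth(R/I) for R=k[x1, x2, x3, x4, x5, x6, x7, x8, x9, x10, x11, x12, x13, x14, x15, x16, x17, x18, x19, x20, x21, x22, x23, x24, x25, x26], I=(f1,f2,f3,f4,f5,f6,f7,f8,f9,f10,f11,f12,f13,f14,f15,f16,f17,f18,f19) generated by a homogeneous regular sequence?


codim=19, depth=dim(R/I)=26-19=7
Product=19*7=133


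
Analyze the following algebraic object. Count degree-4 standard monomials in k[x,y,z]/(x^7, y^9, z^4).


Need i<7, j<9, k<4 with i+j+k=4.
For each i, j ranges over max(0,4-i-3)..min(8,4-i):
  i=0: j in [1,4] -> 4
  i=1: j in [0,3] -> 4
  i=2: j in [0,2] -> 3
  i=3: j in [0,1] -> 2
  i=4: j in [0,0] -> 1
H(4) = 4+4+3+2+1 = 14


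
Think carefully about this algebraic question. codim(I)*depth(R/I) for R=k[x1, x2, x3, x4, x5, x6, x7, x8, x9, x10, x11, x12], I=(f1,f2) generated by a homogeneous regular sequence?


codim=2, depth=dim(R/I)=12-2=10
Product=2*10=20


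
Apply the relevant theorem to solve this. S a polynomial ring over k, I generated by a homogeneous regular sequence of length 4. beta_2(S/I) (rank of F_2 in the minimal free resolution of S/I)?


Regular sequence => Koszul complex is the minimal free resolution.
Syz_1 minimally generated by Koszul relations f_i*e_j - f_j*e_i (i<j): mu(Syz_1) = beta_2 = C(m,2) = m(m-1)/2
m=4
4*3/2 = 6


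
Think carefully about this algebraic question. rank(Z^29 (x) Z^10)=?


rank(M(x)N) = rank(M)*rank(N)
29*10 = 290


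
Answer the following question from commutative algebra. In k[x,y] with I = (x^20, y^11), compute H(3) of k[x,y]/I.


k[x,y], I = (x^20, y^11), d = 3
Need i < 20 and d-i < 11.
Range: 0 <= i <= 3.
H(3) = 4


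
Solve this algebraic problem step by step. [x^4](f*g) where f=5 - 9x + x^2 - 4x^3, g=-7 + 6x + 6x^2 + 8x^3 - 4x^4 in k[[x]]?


[x^4] = sum a_i*b_j, i+j=4
  5*-4=-20
  -9*8=-72
  1*6=6
  -4*6=-24
Sum=-110


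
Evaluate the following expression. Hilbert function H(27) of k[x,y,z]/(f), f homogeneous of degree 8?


C(29,2)-C(21,2)=406-210=196


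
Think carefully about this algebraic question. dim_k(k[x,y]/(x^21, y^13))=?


Basis: x^i*y^j, i<21, j<13
21*13=273


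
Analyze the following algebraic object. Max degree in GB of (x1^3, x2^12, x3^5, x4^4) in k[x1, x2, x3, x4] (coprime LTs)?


Pure powers, coprime LTs => already GB.
Degrees: 3, 12, 5, 4
Max=12


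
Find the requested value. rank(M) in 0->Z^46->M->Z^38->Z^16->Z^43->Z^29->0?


Alt sum=0:
(-1)^0*46 + (-1)^1*? + (-1)^2*38 + (-1)^3*16 + (-1)^4*43 + (-1)^5*29=0
rank(M)=82


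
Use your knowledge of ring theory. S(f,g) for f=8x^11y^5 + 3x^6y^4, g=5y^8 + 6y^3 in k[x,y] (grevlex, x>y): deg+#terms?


LT(f)=8x^11y^5, LT(g)=5y^8
lcm(LM)=x^11y^8
S(f,g) (scaled by 40 to clear denominators) = 5y^3*f - 8x^11*g = -48x^11y^3 + 15x^6y^7
2 terms, deg 14.
14+2=16


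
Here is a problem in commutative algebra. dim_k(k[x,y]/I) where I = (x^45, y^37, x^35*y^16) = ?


k[x,y]/I, I = (x^45, y^37, x^35*y^16)
Rect: 45x37=1665. Corner: (45-35)x(37-16)=210.
dim = 1665-210 = 1455


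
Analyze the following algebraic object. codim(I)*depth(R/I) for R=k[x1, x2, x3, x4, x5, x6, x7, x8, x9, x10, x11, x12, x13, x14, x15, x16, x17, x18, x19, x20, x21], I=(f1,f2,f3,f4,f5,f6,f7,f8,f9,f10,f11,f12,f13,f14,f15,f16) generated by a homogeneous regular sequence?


codim=16, depth=dim(R/I)=21-16=5
Product=16*5=80


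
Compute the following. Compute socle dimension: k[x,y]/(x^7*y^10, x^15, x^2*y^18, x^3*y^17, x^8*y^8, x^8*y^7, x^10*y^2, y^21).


Socle = ann(m) = span of standard monomials u with x*u, y*u in I (staircase corners).
Redundant generators: x^8*y^8
Minimal generators: x^15, x^10*y^2, x^8*y^7, x^7*y^10, x^3*y^17, x^2*y^18, y^21
Corners: xy^20, x^2y^17, x^6y^16, x^7y^9, x^9y^6, x^14y
Socle dim=6


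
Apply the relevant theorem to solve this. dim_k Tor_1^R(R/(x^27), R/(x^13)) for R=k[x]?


Tor_1(R/I,R/J)=(I cap J)/IJ=(x^27)/(x^40)
dim=40-27=min(27,13)=13


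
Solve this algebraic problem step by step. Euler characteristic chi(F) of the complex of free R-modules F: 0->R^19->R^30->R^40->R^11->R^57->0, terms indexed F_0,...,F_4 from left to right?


chi = sum (-1)^i * rank:
(-1)^0*19=19
(-1)^1*30=-30
(-1)^2*40=40
(-1)^3*11=-11
(-1)^4*57=57
chi=75


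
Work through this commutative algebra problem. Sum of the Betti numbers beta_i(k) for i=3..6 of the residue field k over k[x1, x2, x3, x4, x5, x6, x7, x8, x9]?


Koszul resolution: beta_i(k)=C(n,i), n=9
C(9,3)=84, C(9,4)=126, C(9,5)=126, C(9,6)=84
Sum=420


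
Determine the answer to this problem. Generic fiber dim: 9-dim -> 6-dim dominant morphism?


dim(fiber)=dim(X)-dim(Y)=9-6=3


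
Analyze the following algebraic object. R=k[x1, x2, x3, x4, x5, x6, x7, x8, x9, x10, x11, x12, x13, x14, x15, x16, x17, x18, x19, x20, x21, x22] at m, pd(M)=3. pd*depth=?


pd+depth=22
depth=22-3=19
pd*depth=3*19=57


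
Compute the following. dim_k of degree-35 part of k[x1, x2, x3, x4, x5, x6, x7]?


C(d+n-1,n-1)=C(41,6)=4496388


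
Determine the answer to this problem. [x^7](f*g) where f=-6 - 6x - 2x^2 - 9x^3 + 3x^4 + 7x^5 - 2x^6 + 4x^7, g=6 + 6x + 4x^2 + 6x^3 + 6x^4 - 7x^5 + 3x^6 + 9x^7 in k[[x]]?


[x^7] = sum a_i*b_j, i+j=7
  -6*9=-54
  -6*3=-18
  -2*-7=14
  -9*6=-54
  3*6=18
  7*4=28
  -2*6=-12
  4*6=24
Sum=-54


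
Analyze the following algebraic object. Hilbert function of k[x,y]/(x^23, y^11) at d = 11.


k[x,y], I = (x^23, y^11), d = 11
Need i < 23 and d-i < 11.
Range: 1 <= i <= 11.
H(11) = 11


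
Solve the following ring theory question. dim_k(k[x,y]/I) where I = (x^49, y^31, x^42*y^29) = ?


k[x,y]/I, I = (x^49, y^31, x^42*y^29)
Rect: 49x31=1519. Corner: (49-42)x(31-29)=14.
dim = 1519-14 = 1505


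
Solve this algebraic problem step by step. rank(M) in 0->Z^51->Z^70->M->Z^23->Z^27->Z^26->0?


Alt sum=0:
(-1)^0*51 + (-1)^1*70 + (-1)^2*? + (-1)^3*23 + (-1)^4*27 + (-1)^5*26=0
rank(M)=41


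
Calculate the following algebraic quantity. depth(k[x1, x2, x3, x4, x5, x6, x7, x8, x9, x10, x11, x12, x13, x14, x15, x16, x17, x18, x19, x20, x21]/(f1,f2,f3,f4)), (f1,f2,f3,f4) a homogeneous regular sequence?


depth(R)=21
depth(R/I)=21-4=17


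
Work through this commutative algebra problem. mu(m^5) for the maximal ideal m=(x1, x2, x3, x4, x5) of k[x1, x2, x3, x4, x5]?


Graded Nakayama: mu(m^d) = dim_k (m^d/m^(d+1)) = #degree-5 monomials in 5 vars
C(n+d-1,d)=C(9,5)=126


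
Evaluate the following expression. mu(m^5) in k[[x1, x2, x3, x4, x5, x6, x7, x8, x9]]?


C(n+d-1,d)=C(13,5)=1287


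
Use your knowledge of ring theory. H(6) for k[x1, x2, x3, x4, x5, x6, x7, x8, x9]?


C(d+n-1,n-1)=C(14,8)=3003


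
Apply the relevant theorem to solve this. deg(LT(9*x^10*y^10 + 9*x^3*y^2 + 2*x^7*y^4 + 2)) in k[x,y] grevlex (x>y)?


LT: 9*x^10*y^10
deg_x=10, deg_y=10
Total=10+10=20


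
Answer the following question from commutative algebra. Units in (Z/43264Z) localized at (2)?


Local ring = Z/256Z.
phi(256) = 2^7*(2-1) = 128


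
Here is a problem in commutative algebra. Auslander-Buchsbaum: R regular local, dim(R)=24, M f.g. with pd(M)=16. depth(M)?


pd+depth=depth(R)=24
depth=24-16=8


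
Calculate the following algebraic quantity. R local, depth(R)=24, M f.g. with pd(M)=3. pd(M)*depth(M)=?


pd+depth=24
depth=24-3=21
pd*depth=3*21=63


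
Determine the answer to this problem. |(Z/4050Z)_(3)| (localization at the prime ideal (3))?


3-primary part: 4050=3^4*50
Size=3^4=81


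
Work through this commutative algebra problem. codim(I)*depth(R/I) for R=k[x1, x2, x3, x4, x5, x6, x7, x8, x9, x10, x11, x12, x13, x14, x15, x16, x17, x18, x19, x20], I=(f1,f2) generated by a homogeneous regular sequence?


codim=2, depth=dim(R/I)=20-2=18
Product=2*18=36


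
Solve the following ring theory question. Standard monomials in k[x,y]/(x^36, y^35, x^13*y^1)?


k[x,y]/I, I = (x^36, y^35, x^13*y^1)
Rect: 36x35=1260. Corner: (36-13)x(35-1)=782.
dim = 1260-782 = 478


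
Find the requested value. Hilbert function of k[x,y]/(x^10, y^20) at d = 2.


k[x,y], I = (x^10, y^20), d = 2
Need i < 10 and d-i < 20.
Range: 0 <= i <= 2.
H(2) = 3


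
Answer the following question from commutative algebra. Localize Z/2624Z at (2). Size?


2-primary part: 2624=2^6*41
Size=2^6=64


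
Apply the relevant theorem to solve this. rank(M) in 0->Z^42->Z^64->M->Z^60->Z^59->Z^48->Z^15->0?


Alt sum=0:
(-1)^0*42 + (-1)^1*64 + (-1)^2*? + (-1)^3*60 + (-1)^4*59 + (-1)^5*48 + (-1)^6*15=0
rank(M)=56


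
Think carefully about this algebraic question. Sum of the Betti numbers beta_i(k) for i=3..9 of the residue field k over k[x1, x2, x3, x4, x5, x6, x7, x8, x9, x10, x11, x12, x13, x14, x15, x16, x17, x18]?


Koszul resolution: beta_i(k)=C(n,i), n=18
C(18,3)=816, C(18,4)=3060, C(18,5)=8568, C(18,6)=18564, C(18,7)=31824, C(18,8)=43758, C(18,9)=48620
Sum=155210


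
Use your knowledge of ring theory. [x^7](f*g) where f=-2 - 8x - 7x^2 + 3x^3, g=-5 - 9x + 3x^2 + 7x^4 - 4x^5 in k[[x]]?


[x^7] = sum a_i*b_j, i+j=7
  -7*-4=28
  3*7=21
Sum=49


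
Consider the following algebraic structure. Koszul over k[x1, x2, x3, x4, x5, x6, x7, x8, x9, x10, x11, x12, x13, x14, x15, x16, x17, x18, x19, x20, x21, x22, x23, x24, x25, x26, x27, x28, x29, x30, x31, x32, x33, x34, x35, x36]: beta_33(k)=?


C(n,i)=C(36,33)=7140


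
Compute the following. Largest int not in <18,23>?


gcd(18,23)=1 => F=ab-a-b=18*23-18-23=414-41=373


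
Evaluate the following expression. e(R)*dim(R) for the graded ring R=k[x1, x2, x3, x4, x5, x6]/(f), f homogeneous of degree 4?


e(R)=deg(f)=4, dim(R)=6-1=5
e*dim=4*5=20


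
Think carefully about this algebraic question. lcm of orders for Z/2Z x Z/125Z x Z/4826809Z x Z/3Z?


Exponent = lcm of the cyclic orders; pairwise coprime => product.
2^1*5^3*13^6*3^1=2*125*4826809*3=3620106750


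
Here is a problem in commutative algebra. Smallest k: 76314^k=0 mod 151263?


76314^k mod 151263:
k=1: 76314
k=2: 49833
k=3: 52479
k=4: 43218
k=5: 0
First zero at k = 5


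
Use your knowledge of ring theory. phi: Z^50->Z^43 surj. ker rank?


rank(ker) = 50-43 = 7


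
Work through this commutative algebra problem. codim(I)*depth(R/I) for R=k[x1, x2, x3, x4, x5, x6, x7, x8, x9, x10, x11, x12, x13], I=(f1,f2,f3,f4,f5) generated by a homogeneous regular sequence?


codim=5, depth=dim(R/I)=13-5=8
Product=5*8=40


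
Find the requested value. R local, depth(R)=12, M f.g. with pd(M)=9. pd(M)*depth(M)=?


pd+depth=12
depth=12-9=3
pd*depth=9*3=27


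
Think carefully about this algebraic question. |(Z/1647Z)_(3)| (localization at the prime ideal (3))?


3-primary part: 1647=3^3*61
Size=3^3=27


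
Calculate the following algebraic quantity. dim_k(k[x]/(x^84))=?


Basis: 1,x,...,x^83
dim=84


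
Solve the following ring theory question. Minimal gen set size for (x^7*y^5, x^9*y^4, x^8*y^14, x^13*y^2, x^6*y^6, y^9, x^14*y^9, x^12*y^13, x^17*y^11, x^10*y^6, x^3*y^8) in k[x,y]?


Remove redundant (divisible by others).
x^14*y^9 redundant.
x^17*y^11 redundant.
x^8*y^14 redundant.
x^10*y^6 redundant.
x^12*y^13 redundant.
Min: x^13*y^2, x^9*y^4, x^7*y^5, x^6*y^6, x^3*y^8, y^9
Count=6


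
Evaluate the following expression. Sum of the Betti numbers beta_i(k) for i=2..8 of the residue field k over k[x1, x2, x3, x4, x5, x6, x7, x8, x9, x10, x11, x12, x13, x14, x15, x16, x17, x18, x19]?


Koszul resolution: beta_i(k)=C(n,i), n=19
C(19,2)=171, C(19,3)=969, C(19,4)=3876, C(19,5)=11628, C(19,6)=27132, C(19,7)=50388, C(19,8)=75582
Sum=169746


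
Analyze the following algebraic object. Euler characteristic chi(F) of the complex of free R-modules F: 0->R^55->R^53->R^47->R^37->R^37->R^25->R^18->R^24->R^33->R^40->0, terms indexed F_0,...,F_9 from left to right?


chi = sum (-1)^i * rank:
(-1)^0*55=55
(-1)^1*53=-53
(-1)^2*47=47
(-1)^3*37=-37
(-1)^4*37=37
(-1)^5*25=-25
(-1)^6*18=18
(-1)^7*24=-24
(-1)^8*33=33
(-1)^9*40=-40
chi=11


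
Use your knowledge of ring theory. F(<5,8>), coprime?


gcd(5,8)=1 => F=ab-a-b=5*8-5-8=40-13=27


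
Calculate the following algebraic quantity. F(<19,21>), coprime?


gcd(19,21)=1 => F=ab-a-b=19*21-19-21=399-40=359


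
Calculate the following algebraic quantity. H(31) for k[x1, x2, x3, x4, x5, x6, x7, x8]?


C(d+n-1,n-1)=C(38,7)=12620256


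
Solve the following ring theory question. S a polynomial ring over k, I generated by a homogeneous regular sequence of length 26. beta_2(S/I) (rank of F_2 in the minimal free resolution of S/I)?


Regular sequence => Koszul complex is the minimal free resolution.
Syz_1 minimally generated by Koszul relations f_i*e_j - f_j*e_i (i<j): mu(Syz_1) = beta_2 = C(m,2) = m(m-1)/2
m=26
26*25/2 = 325


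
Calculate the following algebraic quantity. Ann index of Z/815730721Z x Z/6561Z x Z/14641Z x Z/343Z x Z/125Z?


Exponent = lcm of the cyclic orders; pairwise coprime => product.
13^8*3^8*11^4*7^3*5^3=815730721*6561*14641*343*125=3359632160108362012875


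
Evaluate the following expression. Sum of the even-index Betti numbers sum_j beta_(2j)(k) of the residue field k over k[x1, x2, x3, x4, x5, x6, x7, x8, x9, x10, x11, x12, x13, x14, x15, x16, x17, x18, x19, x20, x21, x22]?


Koszul resolution: beta_i(k)=C(n,i), n=22
sum_even C(22,i) = 2^(n-1) = 2^21 = 2097152


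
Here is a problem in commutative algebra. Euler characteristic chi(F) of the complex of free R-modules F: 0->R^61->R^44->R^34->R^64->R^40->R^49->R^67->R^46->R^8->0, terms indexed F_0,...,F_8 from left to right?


chi = sum (-1)^i * rank:
(-1)^0*61=61
(-1)^1*44=-44
(-1)^2*34=34
(-1)^3*64=-64
(-1)^4*40=40
(-1)^5*49=-49
(-1)^6*67=67
(-1)^7*46=-46
(-1)^8*8=8
chi=7


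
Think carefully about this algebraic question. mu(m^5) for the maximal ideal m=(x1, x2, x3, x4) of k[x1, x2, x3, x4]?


Graded Nakayama: mu(m^d) = dim_k (m^d/m^(d+1)) = #degree-5 monomials in 4 vars
C(n+d-1,d)=C(8,5)=56


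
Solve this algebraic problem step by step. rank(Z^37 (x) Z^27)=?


rank(M(x)N) = rank(M)*rank(N)
37*27 = 999


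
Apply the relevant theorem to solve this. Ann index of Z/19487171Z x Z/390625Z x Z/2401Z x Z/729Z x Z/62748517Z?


Exponent = lcm of the cyclic orders; pairwise coprime => product.
11^7*5^8*7^4*3^6*13^7=19487171*390625*2401*729*62748517=836049488133803655821484375


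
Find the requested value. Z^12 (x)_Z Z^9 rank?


rank(M(x)N) = rank(M)*rank(N)
12*9 = 108


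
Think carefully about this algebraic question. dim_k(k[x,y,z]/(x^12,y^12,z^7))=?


Basis: x^iy^jz^k, i<12,j<12,k<7
12*12*7=1008


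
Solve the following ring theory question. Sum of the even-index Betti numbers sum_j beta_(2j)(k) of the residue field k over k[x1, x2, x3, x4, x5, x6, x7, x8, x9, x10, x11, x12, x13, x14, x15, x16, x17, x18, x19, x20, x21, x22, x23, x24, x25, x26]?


Koszul resolution: beta_i(k)=C(n,i), n=26
sum_even C(26,i) = 2^(n-1) = 2^25 = 33554432


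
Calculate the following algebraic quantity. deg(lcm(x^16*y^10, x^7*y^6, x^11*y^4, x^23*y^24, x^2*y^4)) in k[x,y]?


lcm = componentwise max:
x: max(16,7,11,23,2)=23
y: max(10,6,4,24,4)=24
Total=23+24=47


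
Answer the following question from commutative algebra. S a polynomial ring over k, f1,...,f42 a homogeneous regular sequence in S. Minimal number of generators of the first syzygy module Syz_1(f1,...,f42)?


Regular sequence => Koszul complex is the minimal free resolution.
Syz_1 minimally generated by Koszul relations f_i*e_j - f_j*e_i (i<j): mu(Syz_1) = beta_2 = C(m,2) = m(m-1)/2
m=42
42*41/2 = 861


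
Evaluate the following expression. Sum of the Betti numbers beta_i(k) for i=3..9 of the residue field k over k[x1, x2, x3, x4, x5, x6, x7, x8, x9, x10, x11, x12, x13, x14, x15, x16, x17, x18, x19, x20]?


Koszul resolution: beta_i(k)=C(n,i), n=20
C(20,3)=1140, C(20,4)=4845, C(20,5)=15504, C(20,6)=38760, C(20,7)=77520, C(20,8)=125970, C(20,9)=167960
Sum=431699


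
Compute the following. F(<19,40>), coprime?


gcd(19,40)=1 => F=ab-a-b=19*40-19-40=760-59=701


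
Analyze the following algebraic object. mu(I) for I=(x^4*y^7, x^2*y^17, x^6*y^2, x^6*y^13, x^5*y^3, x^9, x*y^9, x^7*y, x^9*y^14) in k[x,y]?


Remove redundant (divisible by others).
x^6*y^13 redundant.
x^9*y^14 redundant.
x^2*y^17 redundant.
Min: x^9, x^7*y, x^6*y^2, x^5*y^3, x^4*y^7, x*y^9
Count=6
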